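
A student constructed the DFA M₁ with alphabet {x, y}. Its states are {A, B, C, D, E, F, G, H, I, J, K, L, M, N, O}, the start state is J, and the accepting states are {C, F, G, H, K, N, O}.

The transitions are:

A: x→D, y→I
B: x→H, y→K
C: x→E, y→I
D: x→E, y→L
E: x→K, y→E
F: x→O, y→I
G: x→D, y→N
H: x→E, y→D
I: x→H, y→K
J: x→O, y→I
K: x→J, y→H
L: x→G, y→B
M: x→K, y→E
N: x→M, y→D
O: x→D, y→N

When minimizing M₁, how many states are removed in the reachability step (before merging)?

No path from J leads to A, C, F; the other 12 states are all reachable.

3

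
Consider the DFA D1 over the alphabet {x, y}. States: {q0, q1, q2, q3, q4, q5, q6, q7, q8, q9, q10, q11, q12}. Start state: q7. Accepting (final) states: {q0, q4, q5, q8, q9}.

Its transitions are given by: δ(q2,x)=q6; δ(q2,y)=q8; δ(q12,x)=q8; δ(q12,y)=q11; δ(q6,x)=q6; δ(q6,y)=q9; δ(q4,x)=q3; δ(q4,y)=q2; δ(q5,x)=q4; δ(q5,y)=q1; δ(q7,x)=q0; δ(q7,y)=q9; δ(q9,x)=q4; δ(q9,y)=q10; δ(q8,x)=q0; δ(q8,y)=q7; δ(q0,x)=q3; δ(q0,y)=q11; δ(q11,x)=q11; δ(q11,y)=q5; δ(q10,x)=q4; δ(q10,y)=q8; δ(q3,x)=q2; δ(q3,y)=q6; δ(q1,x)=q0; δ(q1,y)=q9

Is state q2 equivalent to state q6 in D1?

Yes

States {q12} cannot be reached from the start state, so discard them.
Initial partition by acceptance: {q0,q4,q5,q8,q9} | {q1,q2,q3,q6,q7,q10,q11}.
On input x, block {q0,q4,q5,q8,q9} splits into {q5,q8,q9} and {q0,q4}.
Split {q1,q2,q3,q6,q7,q10,q11} by δ(·,x) → {q2,q3,q6,q11} and {q1,q7,q10}.
On input y, block {q2,q3,q6,q11} splits into {q2,q6,q11} and {q3}.
Stable partition: {q5,q8,q9} | {q2,q6,q11} | {q0,q4} | {q1,q7,q10} | {q3} — 5 equivalence classes.
q2 and q6 lie in the same block of the stable partition, so they are equivalent — no string distinguishes them.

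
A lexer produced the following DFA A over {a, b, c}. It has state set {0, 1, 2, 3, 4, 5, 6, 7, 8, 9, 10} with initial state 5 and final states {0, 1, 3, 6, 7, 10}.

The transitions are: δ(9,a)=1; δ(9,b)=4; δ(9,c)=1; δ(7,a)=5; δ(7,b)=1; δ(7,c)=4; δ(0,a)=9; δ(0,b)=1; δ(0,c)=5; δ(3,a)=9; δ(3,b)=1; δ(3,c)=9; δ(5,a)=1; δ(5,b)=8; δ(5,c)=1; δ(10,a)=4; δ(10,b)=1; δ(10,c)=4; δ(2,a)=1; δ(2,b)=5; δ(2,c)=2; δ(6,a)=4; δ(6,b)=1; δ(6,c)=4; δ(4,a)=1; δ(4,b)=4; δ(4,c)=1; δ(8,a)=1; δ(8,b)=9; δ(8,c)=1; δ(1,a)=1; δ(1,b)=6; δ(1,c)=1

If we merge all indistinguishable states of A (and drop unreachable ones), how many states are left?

States {0,2,3,7,10} cannot be reached from the start state, so discard them.
P0 = {1,6} | {4,5,8,9}.
Refine {1,6} on symbol a: members go to different blocks, giving {1} and {6}.
Stable partition: {1} | {4,5,8,9} | {6} — 3 equivalence classes.

3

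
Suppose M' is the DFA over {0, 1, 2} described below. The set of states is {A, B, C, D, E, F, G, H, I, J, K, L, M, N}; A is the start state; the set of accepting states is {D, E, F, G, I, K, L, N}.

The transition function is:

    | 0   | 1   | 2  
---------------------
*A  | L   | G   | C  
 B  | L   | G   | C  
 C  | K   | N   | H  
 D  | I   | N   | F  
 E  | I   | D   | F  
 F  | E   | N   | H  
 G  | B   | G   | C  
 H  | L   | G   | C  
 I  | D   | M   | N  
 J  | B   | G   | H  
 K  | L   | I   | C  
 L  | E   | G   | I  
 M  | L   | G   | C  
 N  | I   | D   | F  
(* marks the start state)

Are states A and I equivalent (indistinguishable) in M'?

States {J} cannot be reached from the start state, so discard them.
Start with accepting vs non-accepting: {D,E,F,G,I,K,L,N} | {A,B,C,H,M}.
Split {D,E,F,G,I,K,L,N} by δ(·,0) → {D,E,F,I,K,L,N} and {G}.
Refine {D,E,F,I,K,L,N} on symbol 1: members go to different blocks, giving {D,E,F,K,N} and {I} and {L}.
Refine {D,E,F,K,N} on symbol 0: members go to different blocks, giving {D,E,N} and {F} and {K}.
Split {A,B,C,H,M} by δ(·,0) → {A,B,H,M} and {C}.
Stable partition: {D,E,N} | {A,B,H,M} | {G} | {I} | {L} | {F} | {K} | {C} — 8 equivalence classes.
A and I end up in different blocks, so they are distinguishable. For instance, the string 'ε' is accepted from only I.

No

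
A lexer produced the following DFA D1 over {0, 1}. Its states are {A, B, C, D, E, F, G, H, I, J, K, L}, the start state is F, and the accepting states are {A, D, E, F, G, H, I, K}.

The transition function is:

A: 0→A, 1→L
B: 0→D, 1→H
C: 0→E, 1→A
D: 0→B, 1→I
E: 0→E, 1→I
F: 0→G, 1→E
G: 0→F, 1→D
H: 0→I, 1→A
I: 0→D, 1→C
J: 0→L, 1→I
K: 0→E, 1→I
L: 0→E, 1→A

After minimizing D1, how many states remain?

Reachable states from the start: {A,B,C,D,E,F,G,H,I,L}. Unreachable: {J,K} — drop them.
P0 = {A,D,E,F,G,H,I} | {B,C,L}.
On input 0, block {A,D,E,F,G,H,I} splits into {A,E,F,G,H,I} and {D}.
Refine {A,E,F,G,H,I} on symbol 0: members go to different blocks, giving {A,E,F,G,H} and {I}.
On input 0, block {A,E,F,G,H} splits into {A,E,F,G} and {H}.
Split {A,E,F,G} by δ(·,1) → {A} and {E} and {F} and {G}.
Refine {B,C,L} on symbol 0: members go to different blocks, giving {C,L} and {B}.
Stable partition: {A} | {C,L} | {D} | {I} | {H} | {E} | {F} | {G} | {B} — 9 equivalence classes.

9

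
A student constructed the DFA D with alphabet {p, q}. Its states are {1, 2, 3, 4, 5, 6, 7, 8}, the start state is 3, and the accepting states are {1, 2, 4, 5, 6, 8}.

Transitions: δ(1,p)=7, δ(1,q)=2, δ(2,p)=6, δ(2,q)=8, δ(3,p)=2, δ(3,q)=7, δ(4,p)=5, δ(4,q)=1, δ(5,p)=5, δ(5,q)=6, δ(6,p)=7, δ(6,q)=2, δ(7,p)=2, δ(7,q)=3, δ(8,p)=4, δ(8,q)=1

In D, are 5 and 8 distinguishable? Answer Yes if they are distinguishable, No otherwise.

Every state is reachable, so we keep all 8.
Start with accepting vs non-accepting: {1,2,4,5,6,8} | {3,7}.
Refine {1,2,4,5,6,8} on symbol p: members go to different blocks, giving {2,4,5,8} and {1,6}.
Refine {2,4,5,8} on symbol p: members go to different blocks, giving {4,5,8} and {2}.
The partition is now stable with 4 blocks: {4,5,8} | {3,7} | {1,6} | {2}.
5 and 8 lie in the same block of the stable partition, so they are equivalent — no string distinguishes them.

No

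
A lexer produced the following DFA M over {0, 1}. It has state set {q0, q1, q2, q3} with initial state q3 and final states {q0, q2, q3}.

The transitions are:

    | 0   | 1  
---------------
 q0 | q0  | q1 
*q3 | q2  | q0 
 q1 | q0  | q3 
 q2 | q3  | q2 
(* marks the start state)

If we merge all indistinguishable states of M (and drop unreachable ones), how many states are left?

4

P0 = {q0,q2,q3} | {q1}.
Split {q0,q2,q3} by δ(·,1) → {q2,q3} and {q0}.
Refine {q2,q3} on symbol 1: members go to different blocks, giving {q2} and {q3}.
Stable partition: {q2} | {q1} | {q0} | {q3} — 4 equivalence classes.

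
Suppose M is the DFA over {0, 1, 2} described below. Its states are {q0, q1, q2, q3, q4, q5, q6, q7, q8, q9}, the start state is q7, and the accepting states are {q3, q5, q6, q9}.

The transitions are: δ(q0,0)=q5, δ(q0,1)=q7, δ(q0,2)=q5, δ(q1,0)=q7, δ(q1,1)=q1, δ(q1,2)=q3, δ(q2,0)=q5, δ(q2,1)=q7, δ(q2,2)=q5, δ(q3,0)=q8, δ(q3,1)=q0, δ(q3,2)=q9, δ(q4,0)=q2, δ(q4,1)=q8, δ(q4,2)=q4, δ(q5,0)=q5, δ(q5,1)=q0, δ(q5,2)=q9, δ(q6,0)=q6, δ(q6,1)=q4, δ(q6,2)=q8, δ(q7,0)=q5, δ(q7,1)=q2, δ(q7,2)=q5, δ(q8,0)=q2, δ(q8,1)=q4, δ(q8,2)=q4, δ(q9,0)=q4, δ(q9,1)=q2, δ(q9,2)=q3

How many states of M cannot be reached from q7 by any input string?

2

Starting at q7 and following transitions, the reachable set is {q0, q2, q3, q4, q5, q7, q8, q9}. That leaves q1, q6 unreachable — 2 in total.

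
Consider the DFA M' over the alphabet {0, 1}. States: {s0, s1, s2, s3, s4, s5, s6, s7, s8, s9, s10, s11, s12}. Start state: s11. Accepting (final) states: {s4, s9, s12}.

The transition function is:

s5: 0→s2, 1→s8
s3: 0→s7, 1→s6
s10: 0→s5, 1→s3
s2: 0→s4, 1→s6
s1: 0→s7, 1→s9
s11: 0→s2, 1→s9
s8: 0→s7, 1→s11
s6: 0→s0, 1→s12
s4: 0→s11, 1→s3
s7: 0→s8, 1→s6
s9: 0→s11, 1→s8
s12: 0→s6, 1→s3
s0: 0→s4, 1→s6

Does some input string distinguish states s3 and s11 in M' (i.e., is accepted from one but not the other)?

Reachable states from the start: {s0,s2,s3,s4,s6,s7,s8,s9,s11,s12}. Unreachable: {s1,s5,s10} — drop them.
Initial partition by acceptance: {s4,s9,s12} | {s0,s2,s3,s6,s7,s8,s11}.
On input 0, block {s0,s2,s3,s6,s7,s8,s11} splits into {s3,s6,s7,s8,s11} and {s0,s2}.
Refine {s3,s6,s7,s8,s11} on symbol 0: members go to different blocks, giving {s3,s7,s8} and {s6,s11}.
No further refinement is possible. Final partition (4 blocks): {s4,s9,s12} | {s3,s7,s8} | {s0,s2} | {s6,s11}.
s3 and s11 end up in different blocks, so they are distinguishable. For instance, the string '1' is accepted from only s11.

Yes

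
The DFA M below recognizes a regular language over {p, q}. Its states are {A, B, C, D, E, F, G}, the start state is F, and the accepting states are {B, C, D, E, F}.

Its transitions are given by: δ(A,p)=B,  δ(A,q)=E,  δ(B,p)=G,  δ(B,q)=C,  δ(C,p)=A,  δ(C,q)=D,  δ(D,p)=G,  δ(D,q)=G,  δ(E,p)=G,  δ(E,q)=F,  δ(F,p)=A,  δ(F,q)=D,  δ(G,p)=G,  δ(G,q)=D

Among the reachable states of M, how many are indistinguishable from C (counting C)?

2

All states are reachable from the start state.
P0 = {B,C,D,E,F} | {A,G}.
Split {B,C,D,E,F} by δ(·,q) → {B,C,E,F} and {D}.
On input q, block {B,C,E,F} splits into {B,E} and {C,F}.
On input p, block {A,G} splits into {A} and {G}.
The partition is now stable with 5 blocks: {B,E} | {A} | {D} | {C,F} | {G}.
State C belongs to the block {C,F}, which has 2 states.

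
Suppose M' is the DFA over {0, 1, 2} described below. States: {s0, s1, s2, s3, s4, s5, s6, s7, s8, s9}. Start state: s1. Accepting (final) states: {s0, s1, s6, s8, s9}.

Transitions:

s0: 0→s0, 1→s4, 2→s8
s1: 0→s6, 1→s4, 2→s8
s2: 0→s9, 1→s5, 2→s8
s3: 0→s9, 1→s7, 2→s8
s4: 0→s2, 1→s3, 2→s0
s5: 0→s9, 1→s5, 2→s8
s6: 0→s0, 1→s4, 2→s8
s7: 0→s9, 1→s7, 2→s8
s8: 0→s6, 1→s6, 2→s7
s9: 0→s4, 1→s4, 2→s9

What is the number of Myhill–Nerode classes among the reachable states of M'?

Every state is reachable, so we keep all 10.
P0 = {s0,s1,s6,s8,s9} | {s2,s3,s4,s5,s7}.
Refine {s0,s1,s6,s8,s9} on symbol 0: members go to different blocks, giving {s0,s1,s6,s8} and {s9}.
Refine {s0,s1,s6,s8} on symbol 1: members go to different blocks, giving {s0,s1,s6} and {s8}.
Split {s2,s3,s4,s5,s7} by δ(·,0) → {s2,s3,s5,s7} and {s4}.
The partition is now stable with 5 blocks: {s0,s1,s6} | {s2,s3,s5,s7} | {s9} | {s8} | {s4}.

5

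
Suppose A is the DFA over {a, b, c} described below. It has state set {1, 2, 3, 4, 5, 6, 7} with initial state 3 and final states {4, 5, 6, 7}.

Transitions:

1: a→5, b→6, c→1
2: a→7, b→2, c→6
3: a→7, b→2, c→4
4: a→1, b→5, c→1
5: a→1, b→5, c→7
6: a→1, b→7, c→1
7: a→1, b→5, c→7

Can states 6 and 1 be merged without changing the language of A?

All states are reachable from the start state.
Initial partition by acceptance: {4,5,6,7} | {1,2,3}.
Refine {4,5,6,7} on symbol c: members go to different blocks, giving {4,6} and {5,7}.
Refine {1,2,3} on symbol b: members go to different blocks, giving {2,3} and {1}.
No further refinement is possible. Final partition (4 blocks): {4,6} | {2,3} | {5,7} | {1}.
6 and 1 end up in different blocks, so they are distinguishable. For instance, the string 'ε' is accepted from only 6.

No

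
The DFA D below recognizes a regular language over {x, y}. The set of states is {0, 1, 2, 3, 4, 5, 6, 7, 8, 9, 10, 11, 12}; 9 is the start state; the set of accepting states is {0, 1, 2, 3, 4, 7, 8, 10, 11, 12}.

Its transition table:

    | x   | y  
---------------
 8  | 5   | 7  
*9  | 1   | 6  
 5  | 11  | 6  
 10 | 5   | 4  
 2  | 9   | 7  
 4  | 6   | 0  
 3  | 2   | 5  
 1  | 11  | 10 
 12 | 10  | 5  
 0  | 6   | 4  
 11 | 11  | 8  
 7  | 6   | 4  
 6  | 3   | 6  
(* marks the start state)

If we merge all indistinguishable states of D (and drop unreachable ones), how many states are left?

Reachable states from the start: {0,1,2,3,4,5,6,7,8,9,10,11}. Unreachable: {12} — drop them.
Initial partition by acceptance: {0,1,2,3,4,7,8,10,11} | {5,6,9}.
On input x, block {0,1,2,3,4,7,8,10,11} splits into {0,2,4,7,8,10} and {1,3,11}.
Split {1,3,11} by δ(·,x) → {1,11} and {3}.
On input x, block {5,6,9} splits into {5,9} and {6}.
Refine {0,2,4,7,8,10} on symbol x: members go to different blocks, giving {0,4,7} and {2,8,10}.
No further refinement is possible. Final partition (6 blocks): {0,4,7} | {5,9} | {1,11} | {3} | {6} | {2,8,10}.

6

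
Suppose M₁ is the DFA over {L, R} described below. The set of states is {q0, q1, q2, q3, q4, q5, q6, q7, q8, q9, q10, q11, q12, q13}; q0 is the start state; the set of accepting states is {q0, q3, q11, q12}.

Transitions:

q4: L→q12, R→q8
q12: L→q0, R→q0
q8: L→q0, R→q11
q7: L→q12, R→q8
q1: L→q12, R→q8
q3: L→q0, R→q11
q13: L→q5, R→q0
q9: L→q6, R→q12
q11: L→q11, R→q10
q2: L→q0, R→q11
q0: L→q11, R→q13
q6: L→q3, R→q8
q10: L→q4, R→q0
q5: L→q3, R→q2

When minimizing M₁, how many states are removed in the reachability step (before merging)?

4

BFS from q0 reaches {q0, q2, q3, q4, q5, q8, q10, q11, q12, q13}; the 4 state(s) q1, q6, q7, q9 are never visited.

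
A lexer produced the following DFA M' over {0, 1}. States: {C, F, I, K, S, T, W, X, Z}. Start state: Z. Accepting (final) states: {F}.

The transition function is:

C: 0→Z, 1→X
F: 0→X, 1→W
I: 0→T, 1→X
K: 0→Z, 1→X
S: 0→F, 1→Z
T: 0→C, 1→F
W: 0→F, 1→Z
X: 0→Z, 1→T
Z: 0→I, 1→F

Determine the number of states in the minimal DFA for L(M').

5

States {K,S} cannot be reached from the start state, so discard them.
P0 = {F} | {C,I,T,W,X,Z}.
On input 0, block {C,I,T,W,X,Z} splits into {C,I,T,X,Z} and {W}.
On input 1, block {C,I,T,X,Z} splits into {C,I,X} and {T,Z}.
On input 1, block {C,I,X} splits into {C,I} and {X}.
Stable partition: {F} | {C,I} | {W} | {T,Z} | {X} — 5 equivalence classes.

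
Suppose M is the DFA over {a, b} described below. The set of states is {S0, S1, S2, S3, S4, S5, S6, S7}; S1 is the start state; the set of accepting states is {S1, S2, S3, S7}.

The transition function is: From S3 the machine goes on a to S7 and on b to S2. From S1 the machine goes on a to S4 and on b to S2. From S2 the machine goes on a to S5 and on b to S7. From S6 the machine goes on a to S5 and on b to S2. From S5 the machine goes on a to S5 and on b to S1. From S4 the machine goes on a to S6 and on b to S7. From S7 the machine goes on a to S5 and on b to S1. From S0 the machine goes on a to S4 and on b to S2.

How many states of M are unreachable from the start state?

2

BFS from S1 reaches {S1, S2, S4, S5, S6, S7}; the 2 state(s) S0, S3 are never visited.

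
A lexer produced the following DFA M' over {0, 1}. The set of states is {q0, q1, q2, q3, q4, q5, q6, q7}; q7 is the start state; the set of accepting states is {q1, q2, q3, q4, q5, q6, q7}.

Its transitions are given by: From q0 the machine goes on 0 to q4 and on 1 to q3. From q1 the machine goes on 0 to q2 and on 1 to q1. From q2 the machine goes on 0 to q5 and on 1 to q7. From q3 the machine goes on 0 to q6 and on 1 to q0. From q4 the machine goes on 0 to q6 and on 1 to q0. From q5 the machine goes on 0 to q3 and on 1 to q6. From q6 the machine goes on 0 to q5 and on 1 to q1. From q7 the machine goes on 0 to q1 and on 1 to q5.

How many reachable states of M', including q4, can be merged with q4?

2

Initial partition by acceptance: {q1,q2,q3,q4,q5,q6,q7} | {q0}.
Split {q1,q2,q3,q4,q5,q6,q7} by δ(·,1) → {q1,q2,q5,q6,q7} and {q3,q4}.
Refine {q1,q2,q5,q6,q7} on symbol 0: members go to different blocks, giving {q1,q2,q6,q7} and {q5}.
On input 0, block {q1,q2,q6,q7} splits into {q1,q7} and {q2,q6}.
On input 0, block {q1,q7} splits into {q1} and {q7}.
Split {q2,q6} by δ(·,1) → {q2} and {q6}.
No further refinement is possible. Final partition (7 blocks): {q1} | {q0} | {q3,q4} | {q5} | {q2} | {q7} | {q6}.
The equivalence class containing q4 is {q3,q4}, of size 2.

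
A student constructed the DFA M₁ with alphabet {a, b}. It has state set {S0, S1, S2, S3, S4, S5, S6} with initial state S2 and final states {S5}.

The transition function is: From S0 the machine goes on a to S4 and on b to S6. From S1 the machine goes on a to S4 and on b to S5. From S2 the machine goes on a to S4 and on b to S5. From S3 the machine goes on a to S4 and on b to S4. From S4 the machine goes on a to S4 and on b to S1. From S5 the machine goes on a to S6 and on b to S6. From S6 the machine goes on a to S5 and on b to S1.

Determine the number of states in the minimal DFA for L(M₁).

States {S0,S3} cannot be reached from the start state, so discard them.
P0 = {S5} | {S1,S2,S4,S6}.
On input a, block {S1,S2,S4,S6} splits into {S1,S2,S4} and {S6}.
On input b, block {S1,S2,S4} splits into {S1,S2} and {S4}.
The partition is now stable with 4 blocks: {S5} | {S1,S2} | {S6} | {S4}.

4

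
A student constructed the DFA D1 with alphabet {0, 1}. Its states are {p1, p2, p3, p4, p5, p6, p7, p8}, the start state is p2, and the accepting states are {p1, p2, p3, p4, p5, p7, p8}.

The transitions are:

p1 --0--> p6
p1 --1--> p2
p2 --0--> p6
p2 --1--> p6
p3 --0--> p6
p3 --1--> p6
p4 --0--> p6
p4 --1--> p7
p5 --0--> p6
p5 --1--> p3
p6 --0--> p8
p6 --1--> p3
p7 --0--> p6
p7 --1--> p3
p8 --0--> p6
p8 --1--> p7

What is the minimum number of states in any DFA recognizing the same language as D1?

4

First remove the unreachable states {p1,p4,p5}; 5 states remain.
P0 = {p2,p3,p7,p8} | {p6}.
On input 1, block {p2,p3,p7,p8} splits into {p2,p3} and {p7,p8}.
On input 1, block {p7,p8} splits into {p7} and {p8}.
No further refinement is possible. Final partition (4 blocks): {p2,p3} | {p6} | {p7} | {p8}.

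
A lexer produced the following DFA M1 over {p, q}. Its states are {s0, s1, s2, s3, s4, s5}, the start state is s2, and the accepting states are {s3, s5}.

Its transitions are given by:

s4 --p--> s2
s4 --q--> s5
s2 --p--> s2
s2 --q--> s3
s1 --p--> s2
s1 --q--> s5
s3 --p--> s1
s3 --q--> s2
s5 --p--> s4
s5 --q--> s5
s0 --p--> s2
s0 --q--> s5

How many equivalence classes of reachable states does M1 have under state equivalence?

4

Reachable states from the start: {s1,s2,s3,s4,s5}. Unreachable: {s0} — drop them.
Start with accepting vs non-accepting: {s3,s5} | {s1,s2,s4}.
Refine {s3,s5} on symbol q: members go to different blocks, giving {s3} and {s5}.
On input q, block {s1,s2,s4} splits into {s1,s4} and {s2}.
No further refinement is possible. Final partition (4 blocks): {s3} | {s1,s4} | {s5} | {s2}.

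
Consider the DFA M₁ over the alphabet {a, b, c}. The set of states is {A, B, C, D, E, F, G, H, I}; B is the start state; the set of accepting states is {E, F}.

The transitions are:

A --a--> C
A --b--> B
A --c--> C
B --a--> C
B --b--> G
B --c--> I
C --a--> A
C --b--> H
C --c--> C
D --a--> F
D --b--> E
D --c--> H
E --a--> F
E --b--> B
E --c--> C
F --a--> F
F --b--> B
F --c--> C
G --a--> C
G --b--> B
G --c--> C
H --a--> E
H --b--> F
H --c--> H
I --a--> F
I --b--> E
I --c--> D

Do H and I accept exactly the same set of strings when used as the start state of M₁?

Initial partition by acceptance: {E,F} | {A,B,C,D,G,H,I}.
On input a, block {A,B,C,D,G,H,I} splits into {A,B,C,G} and {D,H,I}.
Split {A,B,C,G} by δ(·,b) → {A,B,G} and {C}.
Refine {A,B,G} on symbol c: members go to different blocks, giving {A,G} and {B}.
No further refinement is possible. Final partition (5 blocks): {E,F} | {A,G} | {D,H,I} | {C} | {B}.
H and I lie in the same block of the stable partition, so they are equivalent — no string distinguishes them.

Yes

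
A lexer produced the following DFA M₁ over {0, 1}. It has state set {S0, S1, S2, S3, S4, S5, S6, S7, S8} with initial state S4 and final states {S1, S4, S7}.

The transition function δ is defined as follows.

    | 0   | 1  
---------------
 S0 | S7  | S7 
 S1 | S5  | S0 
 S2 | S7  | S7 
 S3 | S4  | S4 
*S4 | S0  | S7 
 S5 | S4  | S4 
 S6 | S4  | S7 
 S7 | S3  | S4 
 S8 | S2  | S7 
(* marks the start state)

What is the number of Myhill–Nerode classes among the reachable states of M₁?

2

Reachable states from the start: {S0,S3,S4,S7}. Unreachable: {S1,S2,S5,S6,S8} — drop them.
Initial partition by acceptance: {S4,S7} | {S0,S3}.
Stable partition: {S4,S7} | {S0,S3} — 2 equivalence classes.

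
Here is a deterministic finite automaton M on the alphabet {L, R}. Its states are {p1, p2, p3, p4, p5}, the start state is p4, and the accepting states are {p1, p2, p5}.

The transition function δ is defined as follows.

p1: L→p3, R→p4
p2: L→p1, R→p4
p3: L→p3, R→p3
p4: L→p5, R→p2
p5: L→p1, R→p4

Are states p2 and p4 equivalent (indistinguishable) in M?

All states are reachable from the start state.
Initial partition by acceptance: {p1,p2,p5} | {p3,p4}.
Split {p1,p2,p5} by δ(·,L) → {p2,p5} and {p1}.
Refine {p3,p4} on symbol L: members go to different blocks, giving {p3} and {p4}.
The partition is now stable with 4 blocks: {p2,p5} | {p3} | {p1} | {p4}.
p2 and p4 end up in different blocks, so they are distinguishable. For instance, the string 'ε' is accepted from only p2.

No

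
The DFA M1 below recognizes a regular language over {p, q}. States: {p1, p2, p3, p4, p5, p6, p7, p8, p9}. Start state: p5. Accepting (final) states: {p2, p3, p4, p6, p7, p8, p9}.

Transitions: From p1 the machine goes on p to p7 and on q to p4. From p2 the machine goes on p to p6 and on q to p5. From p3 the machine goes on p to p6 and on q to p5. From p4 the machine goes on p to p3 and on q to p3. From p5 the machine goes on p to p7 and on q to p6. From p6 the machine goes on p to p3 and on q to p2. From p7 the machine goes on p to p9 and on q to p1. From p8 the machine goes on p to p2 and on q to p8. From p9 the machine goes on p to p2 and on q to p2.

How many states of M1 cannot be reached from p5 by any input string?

1

BFS from p5 reaches {p1, p2, p3, p4, p5, p6, p7, p9}; the 1 state(s) p8 are never visited.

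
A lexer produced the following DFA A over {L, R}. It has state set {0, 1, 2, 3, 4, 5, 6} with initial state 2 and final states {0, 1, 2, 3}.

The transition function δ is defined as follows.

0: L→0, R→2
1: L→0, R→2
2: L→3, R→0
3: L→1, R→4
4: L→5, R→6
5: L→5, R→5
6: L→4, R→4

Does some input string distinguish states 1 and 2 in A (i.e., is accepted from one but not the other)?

Yes

P0 = {0,1,2,3} | {4,5,6}.
Refine {0,1,2,3} on symbol R: members go to different blocks, giving {0,1,2} and {3}.
Refine {0,1,2} on symbol L: members go to different blocks, giving {0,1} and {2}.
No further refinement is possible. Final partition (4 blocks): {0,1} | {4,5,6} | {3} | {2}.
1 and 2 end up in different blocks, so they are distinguishable. For instance, the string 'LR' is accepted from only 1.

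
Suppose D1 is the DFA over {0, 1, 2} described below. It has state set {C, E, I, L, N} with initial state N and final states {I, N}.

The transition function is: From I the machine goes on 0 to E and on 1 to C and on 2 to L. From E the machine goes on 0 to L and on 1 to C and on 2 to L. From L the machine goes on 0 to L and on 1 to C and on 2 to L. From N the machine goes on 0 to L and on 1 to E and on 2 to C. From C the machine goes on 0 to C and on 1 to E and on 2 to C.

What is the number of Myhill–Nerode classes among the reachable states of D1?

First remove the unreachable states {I}; 4 states remain.
P0 = {N} | {C,E,L}.
No further refinement is possible. Final partition (2 blocks): {N} | {C,E,L}.

2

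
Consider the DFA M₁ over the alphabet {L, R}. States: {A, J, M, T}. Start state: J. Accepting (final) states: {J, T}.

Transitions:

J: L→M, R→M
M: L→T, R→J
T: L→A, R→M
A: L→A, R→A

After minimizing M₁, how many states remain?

4

P0 = {J,T} | {A,M}.
Refine {A,M} on symbol L: members go to different blocks, giving {A} and {M}.
Refine {J,T} on symbol L: members go to different blocks, giving {T} and {J}.
Stable partition: {T} | {A} | {M} | {J} — 4 equivalence classes.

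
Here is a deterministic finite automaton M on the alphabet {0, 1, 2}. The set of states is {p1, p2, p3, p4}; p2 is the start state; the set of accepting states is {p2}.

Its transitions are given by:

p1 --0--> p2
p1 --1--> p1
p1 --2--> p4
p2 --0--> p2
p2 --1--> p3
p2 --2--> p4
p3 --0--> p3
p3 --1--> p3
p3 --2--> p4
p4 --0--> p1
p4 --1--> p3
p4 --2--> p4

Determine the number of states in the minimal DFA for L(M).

4

Every state is reachable, so we keep all 4.
Start with accepting vs non-accepting: {p2} | {p1,p3,p4}.
On input 0, block {p1,p3,p4} splits into {p3,p4} and {p1}.
Split {p3,p4} by δ(·,0) → {p3} and {p4}.
No further refinement is possible. Final partition (4 blocks): {p2} | {p3} | {p1} | {p4}.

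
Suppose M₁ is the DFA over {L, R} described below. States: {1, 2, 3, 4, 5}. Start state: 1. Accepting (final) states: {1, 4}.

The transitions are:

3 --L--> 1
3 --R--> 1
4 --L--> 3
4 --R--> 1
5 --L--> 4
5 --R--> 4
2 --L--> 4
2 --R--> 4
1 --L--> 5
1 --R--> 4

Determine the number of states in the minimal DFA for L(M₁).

First remove the unreachable states {2}; 4 states remain.
Start with accepting vs non-accepting: {1,4} | {3,5}.
No further refinement is possible. Final partition (2 blocks): {1,4} | {3,5}.

2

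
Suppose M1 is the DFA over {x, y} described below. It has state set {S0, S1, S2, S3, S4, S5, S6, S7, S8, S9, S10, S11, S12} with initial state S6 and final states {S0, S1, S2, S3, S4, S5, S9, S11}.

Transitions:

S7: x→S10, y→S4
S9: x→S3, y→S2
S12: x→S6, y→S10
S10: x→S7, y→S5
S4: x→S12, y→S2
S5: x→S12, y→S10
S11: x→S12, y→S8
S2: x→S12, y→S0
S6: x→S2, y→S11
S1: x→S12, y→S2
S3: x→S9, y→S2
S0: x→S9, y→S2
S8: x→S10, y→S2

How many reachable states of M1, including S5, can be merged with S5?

1

First remove the unreachable states {S1}; 12 states remain.
Start with accepting vs non-accepting: {S0,S2,S3,S4,S5,S9,S11} | {S6,S7,S8,S10,S12}.
Split {S0,S2,S3,S4,S5,S9,S11} by δ(·,x) → {S2,S4,S5,S11} and {S0,S3,S9}.
On input y, block {S2,S4,S5,S11} splits into {S5,S11} and {S2} and {S4}.
Refine {S6,S7,S8,S10,S12} on symbol x: members go to different blocks, giving {S7,S8,S10,S12} and {S6}.
On input x, block {S7,S8,S10,S12} splits into {S7,S8,S10} and {S12}.
Refine {S7,S8,S10} on symbol y: members go to different blocks, giving {S7} and {S8} and {S10}.
On input y, block {S5,S11} splits into {S5} and {S11}.
The partition is now stable with 10 blocks: {S5} | {S7} | {S0,S3,S9} | {S2} | {S4} | {S6} | {S12} | {S8} | {S10} | {S11}.
State S5 belongs to the block {S5}, which has 1 states.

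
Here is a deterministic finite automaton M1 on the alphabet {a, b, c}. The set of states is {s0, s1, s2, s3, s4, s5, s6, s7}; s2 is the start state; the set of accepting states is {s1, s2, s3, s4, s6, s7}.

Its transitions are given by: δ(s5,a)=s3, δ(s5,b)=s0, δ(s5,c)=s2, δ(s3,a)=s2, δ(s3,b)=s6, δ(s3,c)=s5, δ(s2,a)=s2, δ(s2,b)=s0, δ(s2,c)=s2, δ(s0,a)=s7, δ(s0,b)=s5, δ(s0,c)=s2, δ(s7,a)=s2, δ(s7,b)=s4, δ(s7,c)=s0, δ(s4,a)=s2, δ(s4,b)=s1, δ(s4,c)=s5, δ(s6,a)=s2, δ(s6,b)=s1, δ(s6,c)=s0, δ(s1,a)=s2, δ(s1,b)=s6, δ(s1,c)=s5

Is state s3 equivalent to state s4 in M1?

All states are reachable from the start state.
P0 = {s1,s2,s3,s4,s6,s7} | {s0,s5}.
Refine {s1,s2,s3,s4,s6,s7} on symbol b: members go to different blocks, giving {s1,s3,s4,s6,s7} and {s2}.
Stable partition: {s1,s3,s4,s6,s7} | {s0,s5} | {s2} — 3 equivalence classes.
s3 and s4 lie in the same block of the stable partition, so they are equivalent — no string distinguishes them.

Yes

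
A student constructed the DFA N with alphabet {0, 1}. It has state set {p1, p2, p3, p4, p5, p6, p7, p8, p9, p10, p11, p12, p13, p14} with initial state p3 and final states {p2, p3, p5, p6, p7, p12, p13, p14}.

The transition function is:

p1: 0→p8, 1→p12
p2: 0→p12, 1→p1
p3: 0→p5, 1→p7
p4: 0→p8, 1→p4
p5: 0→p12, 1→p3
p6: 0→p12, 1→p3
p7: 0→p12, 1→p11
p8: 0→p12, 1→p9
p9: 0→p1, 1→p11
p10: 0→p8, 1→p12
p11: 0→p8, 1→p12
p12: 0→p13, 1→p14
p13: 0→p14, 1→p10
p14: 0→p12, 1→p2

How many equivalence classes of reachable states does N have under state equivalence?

First remove the unreachable states {p4,p6}; 12 states remain.
P0 = {p2,p3,p5,p7,p12,p13,p14} | {p1,p8,p9,p10,p11}.
On input 1, block {p2,p3,p5,p7,p12,p13,p14} splits into {p3,p5,p12,p14} and {p2,p7,p13}.
Refine {p3,p5,p12,p14} on symbol 0: members go to different blocks, giving {p3,p5,p14} and {p12}.
Split {p3,p5,p14} by δ(·,0) → {p5,p14} and {p3}.
On input 1, block {p5,p14} splits into {p5} and {p14}.
Refine {p1,p8,p9,p10,p11} on symbol 0: members go to different blocks, giving {p1,p9,p10,p11} and {p8}.
Split {p1,p9,p10,p11} by δ(·,0) → {p1,p10,p11} and {p9}.
On input 0, block {p2,p7,p13} splits into {p2,p7} and {p13}.
The partition is now stable with 9 blocks: {p5} | {p1,p10,p11} | {p2,p7} | {p12} | {p3} | {p14} | {p8} | {p9} | {p13}.

9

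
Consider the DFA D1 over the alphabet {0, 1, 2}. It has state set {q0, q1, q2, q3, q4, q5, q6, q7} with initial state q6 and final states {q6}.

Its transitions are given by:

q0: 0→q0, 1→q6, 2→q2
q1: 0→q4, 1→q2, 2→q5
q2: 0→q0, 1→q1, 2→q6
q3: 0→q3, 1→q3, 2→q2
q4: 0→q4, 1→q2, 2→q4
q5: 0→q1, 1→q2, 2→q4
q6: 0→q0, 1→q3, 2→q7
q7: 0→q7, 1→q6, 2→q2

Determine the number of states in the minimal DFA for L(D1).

5

Start with accepting vs non-accepting: {q6} | {q0,q1,q2,q3,q4,q5,q7}.
Split {q0,q1,q2,q3,q4,q5,q7} by δ(·,1) → {q1,q2,q3,q4,q5} and {q0,q7}.
On input 0, block {q1,q2,q3,q4,q5} splits into {q1,q3,q4,q5} and {q2}.
On input 1, block {q1,q3,q4,q5} splits into {q1,q4,q5} and {q3}.
Stable partition: {q6} | {q1,q4,q5} | {q0,q7} | {q2} | {q3} — 5 equivalence classes.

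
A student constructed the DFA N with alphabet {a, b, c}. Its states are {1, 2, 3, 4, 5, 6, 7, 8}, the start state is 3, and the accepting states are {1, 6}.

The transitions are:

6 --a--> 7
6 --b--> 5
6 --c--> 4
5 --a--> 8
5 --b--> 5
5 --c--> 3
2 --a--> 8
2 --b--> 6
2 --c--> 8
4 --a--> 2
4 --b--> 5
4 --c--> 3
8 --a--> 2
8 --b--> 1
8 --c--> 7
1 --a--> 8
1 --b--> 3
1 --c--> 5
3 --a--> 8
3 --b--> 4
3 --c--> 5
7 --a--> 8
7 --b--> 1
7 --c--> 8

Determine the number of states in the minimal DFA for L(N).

P0 = {1,6} | {2,3,4,5,7,8}.
Split {2,3,4,5,7,8} by δ(·,b) → {2,7,8} and {3,4,5}.
No further refinement is possible. Final partition (3 blocks): {1,6} | {2,7,8} | {3,4,5}.

3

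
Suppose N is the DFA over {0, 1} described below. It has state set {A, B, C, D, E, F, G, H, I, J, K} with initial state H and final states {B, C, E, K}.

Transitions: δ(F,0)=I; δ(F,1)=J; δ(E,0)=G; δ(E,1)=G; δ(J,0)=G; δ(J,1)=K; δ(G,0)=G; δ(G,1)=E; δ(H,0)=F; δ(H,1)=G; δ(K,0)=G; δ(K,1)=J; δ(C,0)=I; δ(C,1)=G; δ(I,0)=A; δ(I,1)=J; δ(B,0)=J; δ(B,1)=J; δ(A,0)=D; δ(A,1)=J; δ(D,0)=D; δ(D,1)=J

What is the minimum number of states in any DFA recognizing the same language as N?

Reachable states from the start: {A,D,E,F,G,H,I,J,K}. Unreachable: {B,C} — drop them.
Initial partition by acceptance: {E,K} | {A,D,F,G,H,I,J}.
Split {A,D,F,G,H,I,J} by δ(·,1) → {A,D,F,H,I} and {G,J}.
Stable partition: {E,K} | {A,D,F,H,I} | {G,J} — 3 equivalence classes.

3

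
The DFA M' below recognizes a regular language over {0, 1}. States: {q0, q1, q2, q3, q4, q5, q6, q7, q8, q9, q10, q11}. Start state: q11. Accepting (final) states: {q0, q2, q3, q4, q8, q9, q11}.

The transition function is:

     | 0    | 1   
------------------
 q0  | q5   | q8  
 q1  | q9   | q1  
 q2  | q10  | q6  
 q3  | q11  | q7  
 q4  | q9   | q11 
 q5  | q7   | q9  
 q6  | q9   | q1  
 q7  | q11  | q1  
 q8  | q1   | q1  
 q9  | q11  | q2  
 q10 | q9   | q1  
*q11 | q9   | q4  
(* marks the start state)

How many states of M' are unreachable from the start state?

BFS from q11 reaches {q1, q2, q4, q6, q9, q10, q11}; the 5 state(s) q0, q3, q5, q7, q8 are never visited.

5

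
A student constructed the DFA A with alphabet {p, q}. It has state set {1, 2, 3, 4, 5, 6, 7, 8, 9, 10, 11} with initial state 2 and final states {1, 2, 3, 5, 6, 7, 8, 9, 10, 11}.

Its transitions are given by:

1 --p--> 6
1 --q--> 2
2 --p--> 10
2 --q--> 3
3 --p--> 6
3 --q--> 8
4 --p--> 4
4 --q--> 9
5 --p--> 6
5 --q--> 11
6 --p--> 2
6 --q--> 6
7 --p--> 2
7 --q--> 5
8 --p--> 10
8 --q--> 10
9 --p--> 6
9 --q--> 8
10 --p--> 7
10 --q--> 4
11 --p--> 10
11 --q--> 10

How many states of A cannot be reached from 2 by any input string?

1

Starting at 2 and following transitions, the reachable set is {2, 3, 4, 5, 6, 7, 8, 9, 10, 11}. That leaves 1 unreachable — 1 in total.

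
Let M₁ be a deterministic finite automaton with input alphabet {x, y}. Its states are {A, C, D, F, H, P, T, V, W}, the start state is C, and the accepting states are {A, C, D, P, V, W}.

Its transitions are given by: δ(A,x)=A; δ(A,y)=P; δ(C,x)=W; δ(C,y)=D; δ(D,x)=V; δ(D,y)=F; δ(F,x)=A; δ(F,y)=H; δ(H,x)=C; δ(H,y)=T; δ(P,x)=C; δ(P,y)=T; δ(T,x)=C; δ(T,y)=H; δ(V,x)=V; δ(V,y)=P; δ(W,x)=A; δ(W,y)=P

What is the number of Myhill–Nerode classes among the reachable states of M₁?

Start with accepting vs non-accepting: {A,C,D,P,V,W} | {F,H,T}.
On input y, block {A,C,D,P,V,W} splits into {A,C,V,W} and {D,P}.
The partition is now stable with 3 blocks: {A,C,V,W} | {F,H,T} | {D,P}.

3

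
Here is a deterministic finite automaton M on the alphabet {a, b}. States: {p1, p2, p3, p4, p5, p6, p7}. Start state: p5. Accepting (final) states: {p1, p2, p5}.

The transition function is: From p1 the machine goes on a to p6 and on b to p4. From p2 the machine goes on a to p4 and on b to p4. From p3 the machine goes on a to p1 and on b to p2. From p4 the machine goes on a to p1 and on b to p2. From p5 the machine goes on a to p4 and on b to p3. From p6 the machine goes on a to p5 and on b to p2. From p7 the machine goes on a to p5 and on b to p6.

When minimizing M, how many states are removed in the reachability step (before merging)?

1

BFS from p5 reaches {p1, p2, p3, p4, p5, p6}; the 1 state(s) p7 are never visited.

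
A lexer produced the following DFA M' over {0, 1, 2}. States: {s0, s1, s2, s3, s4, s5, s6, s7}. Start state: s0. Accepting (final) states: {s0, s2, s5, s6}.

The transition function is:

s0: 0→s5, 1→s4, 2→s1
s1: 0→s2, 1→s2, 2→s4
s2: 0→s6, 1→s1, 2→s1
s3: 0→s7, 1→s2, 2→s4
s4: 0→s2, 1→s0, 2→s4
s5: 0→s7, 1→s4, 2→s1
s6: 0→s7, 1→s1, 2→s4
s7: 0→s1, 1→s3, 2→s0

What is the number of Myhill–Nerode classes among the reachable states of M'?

Start with accepting vs non-accepting: {s0,s2,s5,s6} | {s1,s3,s4,s7}.
On input 0, block {s0,s2,s5,s6} splits into {s0,s2} and {s5,s6}.
Refine {s1,s3,s4,s7} on symbol 0: members go to different blocks, giving {s1,s4} and {s3,s7}.
On input 0, block {s3,s7} splits into {s3} and {s7}.
No further refinement is possible. Final partition (5 blocks): {s0,s2} | {s1,s4} | {s5,s6} | {s3} | {s7}.

5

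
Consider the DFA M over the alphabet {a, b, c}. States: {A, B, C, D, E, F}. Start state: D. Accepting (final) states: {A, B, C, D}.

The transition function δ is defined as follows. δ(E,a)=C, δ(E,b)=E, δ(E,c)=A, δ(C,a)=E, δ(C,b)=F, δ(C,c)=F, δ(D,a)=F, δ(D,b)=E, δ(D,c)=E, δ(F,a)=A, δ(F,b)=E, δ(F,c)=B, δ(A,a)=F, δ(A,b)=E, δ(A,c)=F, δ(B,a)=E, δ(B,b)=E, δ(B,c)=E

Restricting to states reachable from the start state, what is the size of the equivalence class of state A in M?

4

Initial partition by acceptance: {A,B,C,D} | {E,F}.
Stable partition: {A,B,C,D} | {E,F} — 2 equivalence classes.
The equivalence class containing A is {A,B,C,D}, of size 4.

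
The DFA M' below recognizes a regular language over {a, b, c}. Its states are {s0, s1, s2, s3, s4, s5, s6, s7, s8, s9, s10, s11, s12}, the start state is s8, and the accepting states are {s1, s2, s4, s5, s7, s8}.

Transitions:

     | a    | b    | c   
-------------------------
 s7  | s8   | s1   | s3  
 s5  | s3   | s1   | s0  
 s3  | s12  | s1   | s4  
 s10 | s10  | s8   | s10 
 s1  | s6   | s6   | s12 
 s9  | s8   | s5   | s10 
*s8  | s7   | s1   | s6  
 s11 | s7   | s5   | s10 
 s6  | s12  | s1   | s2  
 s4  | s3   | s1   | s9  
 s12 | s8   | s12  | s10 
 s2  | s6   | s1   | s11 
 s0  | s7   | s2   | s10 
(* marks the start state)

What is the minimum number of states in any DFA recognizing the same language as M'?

7

Initial partition by acceptance: {s1,s2,s4,s5,s7,s8} | {s0,s3,s6,s9,s10,s11,s12}.
Split {s1,s2,s4,s5,s7,s8} by δ(·,a) → {s1,s2,s4,s5} and {s7,s8}.
Refine {s1,s2,s4,s5} on symbol b: members go to different blocks, giving {s2,s4,s5} and {s1}.
Split {s0,s3,s6,s9,s10,s11,s12} by δ(·,a) → {s0,s9,s11,s12} and {s3,s6,s10}.
Split {s0,s9,s11,s12} by δ(·,b) → {s0,s9,s11} and {s12}.
On input a, block {s3,s6,s10} splits into {s3,s6} and {s10}.
No further refinement is possible. Final partition (7 blocks): {s2,s4,s5} | {s0,s9,s11} | {s7,s8} | {s1} | {s3,s6} | {s12} | {s10}.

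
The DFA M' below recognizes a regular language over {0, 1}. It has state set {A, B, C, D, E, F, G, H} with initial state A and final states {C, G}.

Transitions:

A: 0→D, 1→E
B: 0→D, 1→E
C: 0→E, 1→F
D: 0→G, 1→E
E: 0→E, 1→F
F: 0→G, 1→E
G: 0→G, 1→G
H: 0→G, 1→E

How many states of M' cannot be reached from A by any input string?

3

No path from A leads to B, C, H; the other 5 states are all reachable.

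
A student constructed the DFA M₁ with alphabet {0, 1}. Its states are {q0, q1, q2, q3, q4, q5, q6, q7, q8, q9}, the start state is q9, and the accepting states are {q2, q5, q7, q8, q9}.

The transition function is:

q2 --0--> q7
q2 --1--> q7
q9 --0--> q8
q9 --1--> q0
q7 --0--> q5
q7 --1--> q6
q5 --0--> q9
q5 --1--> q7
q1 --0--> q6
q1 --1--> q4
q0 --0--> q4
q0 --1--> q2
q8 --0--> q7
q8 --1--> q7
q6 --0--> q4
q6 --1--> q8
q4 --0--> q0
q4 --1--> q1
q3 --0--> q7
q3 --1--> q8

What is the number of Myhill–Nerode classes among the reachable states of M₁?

4

Reachable states from the start: {q0,q1,q2,q4,q5,q6,q7,q8,q9}. Unreachable: {q3} — drop them.
Initial partition by acceptance: {q2,q5,q7,q8,q9} | {q0,q1,q4,q6}.
Split {q2,q5,q7,q8,q9} by δ(·,1) → {q2,q5,q8} and {q7,q9}.
Refine {q0,q1,q4,q6} on symbol 1: members go to different blocks, giving {q0,q6} and {q1,q4}.
The partition is now stable with 4 blocks: {q2,q5,q8} | {q0,q6} | {q7,q9} | {q1,q4}.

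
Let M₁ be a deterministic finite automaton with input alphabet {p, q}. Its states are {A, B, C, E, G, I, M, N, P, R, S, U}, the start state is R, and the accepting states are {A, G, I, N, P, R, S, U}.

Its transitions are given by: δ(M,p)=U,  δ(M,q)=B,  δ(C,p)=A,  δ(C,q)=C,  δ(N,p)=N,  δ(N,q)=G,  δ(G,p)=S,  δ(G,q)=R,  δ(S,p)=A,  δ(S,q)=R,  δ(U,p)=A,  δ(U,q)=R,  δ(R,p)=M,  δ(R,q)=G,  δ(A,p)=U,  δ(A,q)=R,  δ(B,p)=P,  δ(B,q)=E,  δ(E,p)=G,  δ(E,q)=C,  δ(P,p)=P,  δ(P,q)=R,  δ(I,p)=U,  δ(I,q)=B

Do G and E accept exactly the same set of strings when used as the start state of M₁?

No

Reachable states from the start: {A,B,C,E,G,M,P,R,S,U}. Unreachable: {I,N} — drop them.
P0 = {A,G,P,R,S,U} | {B,C,E,M}.
Refine {A,G,P,R,S,U} on symbol p: members go to different blocks, giving {A,G,P,S,U} and {R}.
Stable partition: {A,G,P,S,U} | {B,C,E,M} | {R} — 3 equivalence classes.
G and E end up in different blocks, so they are distinguishable. For instance, the string 'ε' is accepted from only G.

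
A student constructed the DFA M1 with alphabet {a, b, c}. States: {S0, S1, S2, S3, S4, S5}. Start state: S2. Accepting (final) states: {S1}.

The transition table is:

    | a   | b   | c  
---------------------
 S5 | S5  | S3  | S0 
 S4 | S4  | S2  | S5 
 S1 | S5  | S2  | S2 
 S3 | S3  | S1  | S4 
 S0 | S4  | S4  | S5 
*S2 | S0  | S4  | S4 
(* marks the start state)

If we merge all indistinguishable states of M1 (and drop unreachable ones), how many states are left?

Every state is reachable, so we keep all 6.
Initial partition by acceptance: {S1} | {S0,S2,S3,S4,S5}.
On input b, block {S0,S2,S3,S4,S5} splits into {S0,S2,S4,S5} and {S3}.
Refine {S0,S2,S4,S5} on symbol b: members go to different blocks, giving {S0,S2,S4} and {S5}.
On input c, block {S0,S2,S4} splits into {S0,S4} and {S2}.
Split {S0,S4} by δ(·,b) → {S0} and {S4}.
Stable partition: {S1} | {S0} | {S3} | {S5} | {S2} | {S4} — 6 equivalence classes.

6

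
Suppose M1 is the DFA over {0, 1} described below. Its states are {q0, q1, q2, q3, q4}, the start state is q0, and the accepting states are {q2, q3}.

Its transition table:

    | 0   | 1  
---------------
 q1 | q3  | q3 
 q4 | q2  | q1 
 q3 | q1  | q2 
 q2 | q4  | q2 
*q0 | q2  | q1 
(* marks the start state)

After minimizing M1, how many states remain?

4

All states are reachable from the start state.
Start with accepting vs non-accepting: {q2,q3} | {q0,q1,q4}.
On input 1, block {q0,q1,q4} splits into {q0,q4} and {q1}.
Split {q2,q3} by δ(·,0) → {q2} and {q3}.
Stable partition: {q2} | {q0,q4} | {q1} | {q3} — 4 equivalence classes.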